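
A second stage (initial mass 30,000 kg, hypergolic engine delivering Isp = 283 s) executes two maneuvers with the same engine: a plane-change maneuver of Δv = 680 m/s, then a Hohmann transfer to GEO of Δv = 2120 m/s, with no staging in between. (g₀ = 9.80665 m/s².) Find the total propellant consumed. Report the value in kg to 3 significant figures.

total propellant consumed ≈ 19100 kg

v_e = Isp · g₀ = 283 × 9.80665 = 2775.3 m/s.
After the first burn: m = 30000 × exp(−680/2775.3) = 30000 × 0.78269 = 23,480.7 kg.
After the second burn: m = 23,480.7 × exp(−2120/2775.3) = 23,480.7 × 0.46585 = 10,938.5 kg.
Total propellant = m₀ − m_final = 30000 − 10,938.5 = 19,061.5 kg.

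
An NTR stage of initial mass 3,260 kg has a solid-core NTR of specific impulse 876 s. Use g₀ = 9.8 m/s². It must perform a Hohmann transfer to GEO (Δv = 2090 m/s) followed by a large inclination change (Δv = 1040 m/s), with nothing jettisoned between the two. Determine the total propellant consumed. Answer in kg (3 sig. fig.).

total propellant consumed ≈ 996 kg

v_e = Isp · g₀ = 876 × 9.8 = 8584.8 m/s.
After the first burn: m = 3260 × exp(−2090/8584.8) = 3260 × 0.78392 = 2,555.58 kg.
After the second burn: m = 2,555.58 × exp(−1040/8584.8) = 2,555.58 × 0.88591 = 2,264.01 kg.
Total propellant = m₀ − m_final = 3260 − 2,264.01 = 995.99 kg.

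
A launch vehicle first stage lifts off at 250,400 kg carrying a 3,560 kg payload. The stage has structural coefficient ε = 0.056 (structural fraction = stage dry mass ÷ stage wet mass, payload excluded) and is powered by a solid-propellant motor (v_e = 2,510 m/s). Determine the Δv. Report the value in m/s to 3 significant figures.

Stage wet mass = m₀ − payload = 250,400 − 3,560 = 246,840 kg.
Stage dry mass = ε × stage wet mass = 0.056 × 246,840 = 13,823 kg.
Burnout mass m_f = stage dry + payload = 13,823 + 3,560 = 17,383 kg.
From the ideal rocket equation, Δv = v_e · ln(250,400/17,383) = 2510.0 × ln(14.4) = 2510.0 × 2.6676 ≈ 6696 m/s.

Δv ≈ 6700 m/s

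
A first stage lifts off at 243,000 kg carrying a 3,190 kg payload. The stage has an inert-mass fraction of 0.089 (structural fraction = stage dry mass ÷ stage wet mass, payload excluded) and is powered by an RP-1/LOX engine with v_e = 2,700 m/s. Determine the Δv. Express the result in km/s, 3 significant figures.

Δv ≈ 6.19 km/s

Stage wet mass = m₀ − payload = 243,000 − 3,190 = 239,810 kg.
Stage dry mass = ε × stage wet mass = 0.089 × 239,810 = 21,343.1 kg.
Burnout mass m_f = stage dry + payload = 21,343.1 + 3,190 = 24,533.1 kg.
Using Δv = v_e ln(m₀/m_f): Δv = v_e · ln(243,000/24,533.1) = 2700.0 × ln(9.905) = 2700.0 × 2.2930 ≈ 6191 m/s.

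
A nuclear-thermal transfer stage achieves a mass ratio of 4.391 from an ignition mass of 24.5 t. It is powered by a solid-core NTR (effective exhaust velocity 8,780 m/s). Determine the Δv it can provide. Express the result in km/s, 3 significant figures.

Δv ≈ 13.0 km/s

By the Tsiolkovsky rocket equation, Δv = v_e · ln(4.391) = 8780.0 × 1.4796 ≈ 12990.5 m/s.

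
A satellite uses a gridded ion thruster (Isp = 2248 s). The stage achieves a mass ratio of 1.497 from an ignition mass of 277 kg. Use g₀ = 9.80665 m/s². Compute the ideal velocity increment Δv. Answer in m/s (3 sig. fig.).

v_e = Isp · g₀ = 2248 × 9.80665 = 22045.3 m/s.
Rocket equation: Δv = v_e · ln(1.497) = 22045.3 × 0.4035 ≈ 8894.5 m/s.

Δv ≈ 8890 m/s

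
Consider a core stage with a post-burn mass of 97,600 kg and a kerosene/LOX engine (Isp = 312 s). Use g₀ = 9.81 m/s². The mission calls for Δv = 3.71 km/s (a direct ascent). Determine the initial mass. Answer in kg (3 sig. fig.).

v_e = Isp · g₀ = 312 × 9.81 = 3060.7 m/s.
Using Δv = v_e ln(m₀/m_f): m₀/m_f = exp(Δv / v_e) = exp(3710 / 3060.7) = exp(1.2121) = 3.3606.
m₀ = m_f × 3.3606 = 97,600 × 3.3606 = 327,995 kg.

initial mass ≈ 328000 kg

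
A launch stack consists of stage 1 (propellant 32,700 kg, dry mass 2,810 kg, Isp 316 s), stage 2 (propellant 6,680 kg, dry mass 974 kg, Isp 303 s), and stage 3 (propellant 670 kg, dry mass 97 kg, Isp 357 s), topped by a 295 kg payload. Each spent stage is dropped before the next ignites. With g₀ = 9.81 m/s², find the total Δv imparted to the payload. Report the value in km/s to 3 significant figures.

Ignition mass of stage 1 = 32,700+2,810 + 6,680+974 + 670+97 + 295 = 44,226 kg.
Stage 1: m₀ = 44,226 kg, m_f = 44,226 − 32,700 = 11,526 kg; Δv = 316×9.81×ln(3.837) = 3100.0×1.3447 ≈ 4169 m/s.
Stage 2: m₀ = 8,716 kg, m_f = 8,716 − 6,680 = 2,036 kg; Δv = 303×9.81×ln(4.281) = 2972.4×1.4542 ≈ 4322 m/s.
Stage 3: m₀ = 1,062 kg, m_f = 1,062 − 670 = 392 kg; Δv = 357×9.81×ln(2.709) = 3502.2×0.9966 ≈ 3490 m/s.
Total Δv = 4169 + 4322 + 3490 = 11981 m/s.

Δv ≈ 12.0 km/s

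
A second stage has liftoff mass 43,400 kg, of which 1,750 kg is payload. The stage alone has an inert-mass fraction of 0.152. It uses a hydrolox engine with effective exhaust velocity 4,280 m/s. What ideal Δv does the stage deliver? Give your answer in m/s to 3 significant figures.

Stage wet mass = m₀ − payload = 43,400 − 1,750 = 41,650 kg.
Stage dry mass = ε × stage wet mass = 0.152 × 41,650 = 6,330.8 kg.
Burnout mass m_f = stage dry + payload = 6,330.8 + 1,750 = 8,080.8 kg.
Δv = v_e · ln(43,400/8,080.8) = 4280.0 × ln(5.371) = 4280.0 × 1.6810 ≈ 7195 m/s.

Δv ≈ 7190 m/s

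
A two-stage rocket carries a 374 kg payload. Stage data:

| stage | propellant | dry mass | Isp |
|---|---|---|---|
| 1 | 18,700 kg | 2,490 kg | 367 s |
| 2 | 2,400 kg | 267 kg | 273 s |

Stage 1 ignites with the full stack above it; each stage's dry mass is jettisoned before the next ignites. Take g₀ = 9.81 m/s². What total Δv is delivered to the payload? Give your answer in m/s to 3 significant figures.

Ignition mass of stage 1 = 18,700+2,490 + 2,400+267 + 374 = 24,231 kg.
Stage 1: m₀ = 24,231 kg, m_f = 24,231 − 18,700 = 5,531 kg; Δv = 367×9.81×ln(4.381) = 3600.3×1.4773 ≈ 5319 m/s.
Stage 2: m₀ = 3,041 kg, m_f = 3,041 − 2,400 = 641 kg; Δv = 273×9.81×ln(4.744) = 2678.1×1.5569 ≈ 4170 m/s.
Total Δv = 5319 + 4170 = 9489 m/s.

Δv ≈ 9490 m/s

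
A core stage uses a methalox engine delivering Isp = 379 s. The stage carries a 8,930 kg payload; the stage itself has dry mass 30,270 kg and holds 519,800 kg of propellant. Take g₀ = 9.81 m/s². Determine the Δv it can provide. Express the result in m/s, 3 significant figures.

v_e = Isp · g₀ = 379 × 9.81 = 3718.0 m/s.
m₀ = payload + dry + propellant = 8,930 + 30,270 + 519,800 = 559,000 kg.
m_f = payload + dry = 8,930 + 30,270 = 39,200 kg.
By the Tsiolkovsky rocket equation, Δv = v_e · ln(m₀/m_f) = 3718.0 × ln(14.26) = 3718.0 × 2.6575 ≈ 9880.5 m/s.

Δv ≈ 9880 m/s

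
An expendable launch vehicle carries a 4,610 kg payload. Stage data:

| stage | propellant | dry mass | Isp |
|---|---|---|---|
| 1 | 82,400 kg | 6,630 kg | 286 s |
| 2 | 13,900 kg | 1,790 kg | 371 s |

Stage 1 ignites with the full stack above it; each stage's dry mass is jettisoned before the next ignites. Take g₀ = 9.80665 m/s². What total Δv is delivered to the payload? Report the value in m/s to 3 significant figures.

Δv ≈ 8130 m/s

Ignition mass of stage 1 = 82,400+6,630 + 13,900+1,790 + 4,610 = 109,330 kg.
Stage 1: m₀ = 109,330 kg, m_f = 109,330 − 82,400 = 26,930 kg; Δv = 286×9.80665×ln(4.06) = 2804.7×1.4011 ≈ 3930 m/s.
Stage 2: m₀ = 20,300 kg, m_f = 20,300 − 13,900 = 6,400 kg; Δv = 371×9.80665×ln(3.172) = 3638.3×1.1543 ≈ 4200 m/s.
Total Δv = 3930 + 4200 = 8130 m/s.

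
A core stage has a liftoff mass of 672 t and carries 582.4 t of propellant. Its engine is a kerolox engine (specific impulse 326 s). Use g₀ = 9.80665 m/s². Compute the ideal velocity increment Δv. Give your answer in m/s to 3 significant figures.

v_e = Isp · g₀ = 326 × 9.80665 = 3197.0 m/s.
m_f = m₀ − m_prop = 672 − 582.4 = 89.6 t.
By the Tsiolkovsky rocket equation, Δv = v_e · ln(m₀/m_f) = 3197.0 × ln(7.5) = 3197.0 × 2.0149 ≈ 6441.6 m/s.

Δv ≈ 6440 m/s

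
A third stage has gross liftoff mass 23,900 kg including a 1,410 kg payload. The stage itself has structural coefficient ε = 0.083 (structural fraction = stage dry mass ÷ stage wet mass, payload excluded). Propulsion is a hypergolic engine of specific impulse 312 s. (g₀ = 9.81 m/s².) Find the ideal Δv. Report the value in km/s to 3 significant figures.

Stage wet mass = m₀ − payload = 23,900 − 1,410 = 22,490 kg.
Stage dry mass = ε × stage wet mass = 0.083 × 22,490 = 1,866.67 kg.
Burnout mass m_f = stage dry + payload = 1,866.67 + 1,410 = 3,276.67 kg.
v_e = Isp · g₀ = 312 × 9.81 = 3060.7 m/s.
Δv = v_e · ln(23,900/3,276.67) = 3060.7 × ln(7.294) = 3060.7 × 1.9871 ≈ 6082 m/s.

Δv ≈ 6.08 km/s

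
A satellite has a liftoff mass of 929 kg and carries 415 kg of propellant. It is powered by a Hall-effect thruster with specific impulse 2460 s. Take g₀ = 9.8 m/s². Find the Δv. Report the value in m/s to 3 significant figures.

Δv ≈ 14300 m/s

v_e = Isp · g₀ = 2460 × 9.8 = 24108.0 m/s.
m_f = m₀ − m_prop = 929 − 415 = 514 kg.
Δv = v_e · ln(m₀/m_f) = 24108.0 × ln(1.807) = 24108.0 × 0.5919 ≈ 14269.2 m/s.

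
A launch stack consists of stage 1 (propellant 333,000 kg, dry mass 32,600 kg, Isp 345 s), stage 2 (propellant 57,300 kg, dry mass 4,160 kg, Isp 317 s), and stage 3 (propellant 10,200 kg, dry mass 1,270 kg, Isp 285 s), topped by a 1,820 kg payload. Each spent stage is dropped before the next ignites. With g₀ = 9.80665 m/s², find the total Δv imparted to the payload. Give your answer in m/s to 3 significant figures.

Δv ≈ 13400 m/s

Ignition mass of stage 1 = 333,000+32,600 + 57,300+4,160 + 10,200+1,270 + 1,820 = 440,350 kg.
Stage 1: m₀ = 440,350 kg, m_f = 440,350 − 333,000 = 107,350 kg; Δv = 345×9.80665×ln(4.102) = 3383.3×1.4115 ≈ 4775 m/s.
Stage 2: m₀ = 74,750 kg, m_f = 74,750 − 57,300 = 17,450 kg; Δv = 317×9.80665×ln(4.284) = 3108.7×1.4548 ≈ 4523 m/s.
Stage 3: m₀ = 13,290 kg, m_f = 13,290 − 10,200 = 3,090 kg; Δv = 285×9.80665×ln(4.301) = 2794.9×1.4588 ≈ 4077 m/s.
Total Δv = 4775 + 4523 + 4077 = 13375 m/s.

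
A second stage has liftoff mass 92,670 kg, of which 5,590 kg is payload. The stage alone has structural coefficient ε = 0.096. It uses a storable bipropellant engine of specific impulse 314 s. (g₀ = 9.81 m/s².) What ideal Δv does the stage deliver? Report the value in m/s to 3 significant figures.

Δv ≈ 5830 m/s

Stage wet mass = m₀ − payload = 92,670 − 5,590 = 87,080 kg.
Stage dry mass = ε × stage wet mass = 0.096 × 87,080 = 8,359.68 kg.
Burnout mass m_f = stage dry + payload = 8,359.68 + 5,590 = 13,949.68 kg.
v_e = Isp · g₀ = 314 × 9.81 = 3080.3 m/s.
Using Δv = v_e ln(m₀/m_f): Δv = v_e · ln(92,670/13,949.68) = 3080.3 × ln(6.643) = 3080.3 × 1.8936 ≈ 5833 m/s.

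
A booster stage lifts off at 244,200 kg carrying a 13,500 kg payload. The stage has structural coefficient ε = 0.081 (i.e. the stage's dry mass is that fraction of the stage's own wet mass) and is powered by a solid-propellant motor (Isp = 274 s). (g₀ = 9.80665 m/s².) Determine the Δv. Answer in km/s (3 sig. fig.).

Stage wet mass = m₀ − payload = 244,200 − 13,500 = 230,700 kg.
Stage dry mass = ε × stage wet mass = 0.081 × 230,700 = 18,686.7 kg.
Burnout mass m_f = stage dry + payload = 18,686.7 + 13,500 = 32,186.7 kg.
v_e = Isp · g₀ = 274 × 9.80665 = 2687.0 m/s.
Using Δv = v_e ln(m₀/m_f): Δv = v_e · ln(244,200/32,186.7) = 2687.0 × ln(7.587) = 2687.0 × 2.0264 ≈ 5445 m/s.

Δv ≈ 5.45 km/s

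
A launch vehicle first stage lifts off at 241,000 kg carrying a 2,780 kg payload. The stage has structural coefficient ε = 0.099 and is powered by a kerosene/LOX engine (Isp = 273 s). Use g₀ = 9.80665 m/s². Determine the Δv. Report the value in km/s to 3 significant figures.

Δv ≈ 5.92 km/s

Stage wet mass = m₀ − payload = 241,000 − 2,780 = 238,220 kg.
Stage dry mass = ε × stage wet mass = 0.099 × 238,220 = 23,583.8 kg.
Burnout mass m_f = stage dry + payload = 23,583.8 + 2,780 = 26,363.8 kg.
v_e = Isp · g₀ = 273 × 9.80665 = 2677.2 m/s.
Using Δv = v_e ln(m₀/m_f): Δv = v_e · ln(241,000/26,363.8) = 2677.2 × ln(9.141) = 2677.2 × 2.2128 ≈ 5924 m/s.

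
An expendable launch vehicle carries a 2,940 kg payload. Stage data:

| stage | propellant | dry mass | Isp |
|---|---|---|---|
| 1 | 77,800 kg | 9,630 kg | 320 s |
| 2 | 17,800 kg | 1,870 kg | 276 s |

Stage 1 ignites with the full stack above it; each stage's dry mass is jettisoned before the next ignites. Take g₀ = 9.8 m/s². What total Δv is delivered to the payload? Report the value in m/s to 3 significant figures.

Δv ≈ 8040 m/s

Ignition mass of stage 1 = 77,800+9,630 + 17,800+1,870 + 2,940 = 110,040 kg.
Stage 1: m₀ = 110,040 kg, m_f = 110,040 − 77,800 = 32,240 kg; Δv = 320×9.8×ln(3.413) = 3136.0×1.2276 ≈ 3850 m/s.
Stage 2: m₀ = 22,610 kg, m_f = 22,610 − 17,800 = 4,810 kg; Δv = 276×9.8×ln(4.701) = 2704.8×1.5477 ≈ 4186 m/s.
Total Δv = 3850 + 4186 = 8036 m/s.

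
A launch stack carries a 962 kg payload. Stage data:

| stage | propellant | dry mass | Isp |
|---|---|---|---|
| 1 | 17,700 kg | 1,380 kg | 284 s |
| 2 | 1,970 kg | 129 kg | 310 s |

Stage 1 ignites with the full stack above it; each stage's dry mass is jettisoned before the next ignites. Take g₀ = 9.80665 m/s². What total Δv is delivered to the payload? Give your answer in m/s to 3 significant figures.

Ignition mass of stage 1 = 17,700+1,380 + 1,970+129 + 962 = 22,141 kg.
Stage 1: m₀ = 22,141 kg, m_f = 22,141 − 17,700 = 4,441 kg; Δv = 284×9.80665×ln(4.986) = 2785.1×1.6066 ≈ 4474 m/s.
Stage 2: m₀ = 3,061 kg, m_f = 3,061 − 1,970 = 1,091 kg; Δv = 310×9.80665×ln(2.806) = 3040.1×1.0316 ≈ 3136 m/s.
Total Δv = 4474 + 3136 = 7610 m/s.

Δv ≈ 7610 m/s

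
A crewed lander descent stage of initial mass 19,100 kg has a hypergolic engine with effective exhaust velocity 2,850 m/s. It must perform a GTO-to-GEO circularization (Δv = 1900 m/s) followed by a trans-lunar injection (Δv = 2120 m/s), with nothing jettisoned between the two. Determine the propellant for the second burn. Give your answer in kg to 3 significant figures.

propellant for the second burn ≈ 5150 kg

After the first burn: m = 19100 × exp(−1900/2850.0) = 19100 × 0.51342 = 9,806.32 kg.
After the second burn: m = 9,806.32 × exp(−2120/2850.0) = 9,806.32 × 0.47528 = 4,660.75 kg.
Second-burn propellant = 9,806.32 − 4,660.75 = 5,145.57 kg.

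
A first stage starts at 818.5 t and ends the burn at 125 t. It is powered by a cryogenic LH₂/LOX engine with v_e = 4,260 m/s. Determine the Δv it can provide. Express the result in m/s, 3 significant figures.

Δv ≈ 8010 m/s

Δv = v_e · ln(m₀/m_f) = 4260.0 × ln(6.548) = 4260.0 × 1.8792 ≈ 8005.2 m/s.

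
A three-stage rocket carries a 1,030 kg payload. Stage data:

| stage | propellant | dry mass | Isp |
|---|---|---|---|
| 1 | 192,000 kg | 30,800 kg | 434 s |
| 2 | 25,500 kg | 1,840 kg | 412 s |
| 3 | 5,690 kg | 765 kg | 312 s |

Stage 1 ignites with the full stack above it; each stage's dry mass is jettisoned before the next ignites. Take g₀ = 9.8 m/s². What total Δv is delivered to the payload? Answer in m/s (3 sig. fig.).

Ignition mass of stage 1 = 192,000+30,800 + 25,500+1,840 + 5,690+765 + 1,030 = 257,625 kg.
Stage 1: m₀ = 257,625 kg, m_f = 257,625 − 192,000 = 65,625 kg; Δv = 434×9.8×ln(3.926) = 4253.2×1.3675 ≈ 5816 m/s.
Stage 2: m₀ = 34,825 kg, m_f = 34,825 − 25,500 = 9,325 kg; Δv = 412×9.8×ln(3.735) = 4037.6×1.3176 ≈ 5320 m/s.
Stage 3: m₀ = 7,485 kg, m_f = 7,485 − 5,690 = 1,795 kg; Δv = 312×9.8×ln(4.17) = 3057.6×1.4279 ≈ 4366 m/s.
Total Δv = 5816 + 5320 + 4366 = 15502 m/s.

Δv ≈ 15500 m/s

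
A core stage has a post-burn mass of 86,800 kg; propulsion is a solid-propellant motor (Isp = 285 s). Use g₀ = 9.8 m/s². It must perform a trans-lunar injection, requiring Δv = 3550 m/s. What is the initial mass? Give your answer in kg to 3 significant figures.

initial mass ≈ 309000 kg

v_e = Isp · g₀ = 285 × 9.8 = 2793.0 m/s.
Rocket equation: m₀/m_f = exp(Δv / v_e) = exp(3550 / 2793.0) = exp(1.2710) = 3.5645.
m₀ = m_f × 3.5645 = 86,800 × 3.5645 = 309,399 kg.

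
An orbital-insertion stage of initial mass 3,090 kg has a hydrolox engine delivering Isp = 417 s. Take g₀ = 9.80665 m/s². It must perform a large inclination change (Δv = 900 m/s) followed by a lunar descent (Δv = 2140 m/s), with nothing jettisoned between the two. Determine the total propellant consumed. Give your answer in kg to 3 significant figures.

v_e = Isp · g₀ = 417 × 9.80665 = 4089.4 m/s.
After the first burn: m = 3090 × exp(−900/4089.4) = 3090 × 0.80245 = 2,479.57 kg.
After the second burn: m = 2,479.57 × exp(−2140/4089.4) = 2,479.57 × 0.59256 = 1,469.29 kg.
Total propellant = m₀ − m_final = 3090 − 1,469.29 = 1,620.71 kg.

total propellant consumed ≈ 1620 kg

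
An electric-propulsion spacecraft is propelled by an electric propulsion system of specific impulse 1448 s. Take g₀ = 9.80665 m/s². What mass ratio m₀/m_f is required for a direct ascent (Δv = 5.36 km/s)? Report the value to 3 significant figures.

v_e = Isp · g₀ = 1448 × 9.80665 = 14200.0 m/s.
Using Δv = v_e ln(m₀/m_f): m₀/m_f = exp(Δv / v_e) = exp(5360 / 14200.0) = exp(0.3775) = 1.4586.

mass ratio ≈ 1.46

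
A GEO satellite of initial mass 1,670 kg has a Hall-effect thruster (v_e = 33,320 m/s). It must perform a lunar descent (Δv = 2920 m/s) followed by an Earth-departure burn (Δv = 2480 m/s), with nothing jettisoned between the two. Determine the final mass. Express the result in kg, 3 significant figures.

After the first burn: m = 1670 × exp(−2920/33320.0) = 1670 × 0.91610 = 1,529.89 kg.
After the second burn: m = 1,529.89 × exp(−2480/33320.0) = 1,529.89 × 0.92827 = 1,420.15 kg.

final mass ≈ 1420 kg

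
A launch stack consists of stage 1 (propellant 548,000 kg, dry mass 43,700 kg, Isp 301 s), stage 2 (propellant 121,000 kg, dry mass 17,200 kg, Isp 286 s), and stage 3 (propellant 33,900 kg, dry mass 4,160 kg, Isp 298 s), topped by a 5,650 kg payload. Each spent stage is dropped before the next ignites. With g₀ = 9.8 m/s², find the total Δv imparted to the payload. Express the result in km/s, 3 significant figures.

Δv ≈ 11.1 km/s

Ignition mass of stage 1 = 548,000+43,700 + 121,000+17,200 + 33,900+4,160 + 5,650 = 773,610 kg.
Stage 1: m₀ = 773,610 kg, m_f = 773,610 − 548,000 = 225,610 kg; Δv = 301×9.8×ln(3.429) = 2949.8×1.2323 ≈ 3635 m/s.
Stage 2: m₀ = 181,910 kg, m_f = 181,910 − 121,000 = 60,910 kg; Δv = 286×9.8×ln(2.987) = 2802.8×1.0941 ≈ 3067 m/s.
Stage 3: m₀ = 43,710 kg, m_f = 43,710 − 33,900 = 9,810 kg; Δv = 298×9.8×ln(4.456) = 2920.4×1.4942 ≈ 4364 m/s.
Total Δv = 3635 + 3067 + 4364 = 11066 m/s.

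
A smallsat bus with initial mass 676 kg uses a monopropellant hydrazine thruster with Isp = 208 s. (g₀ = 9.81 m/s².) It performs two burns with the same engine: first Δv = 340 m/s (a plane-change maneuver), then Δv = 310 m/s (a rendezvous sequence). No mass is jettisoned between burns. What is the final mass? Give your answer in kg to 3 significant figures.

final mass ≈ 492 kg

v_e = Isp · g₀ = 208 × 9.81 = 2040.5 m/s.
After the first burn: m = 676 × exp(−340/2040.5) = 676 × 0.84651 = 572.241 kg.
After the second burn: m = 572.241 × exp(−310/2040.5) = 572.241 × 0.85905 = 491.584 kg.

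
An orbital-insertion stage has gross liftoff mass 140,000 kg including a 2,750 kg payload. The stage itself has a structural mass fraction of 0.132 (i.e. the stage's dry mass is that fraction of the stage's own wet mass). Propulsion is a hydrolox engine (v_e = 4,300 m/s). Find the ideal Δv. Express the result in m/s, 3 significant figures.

Δv ≈ 8180 m/s

Stage wet mass = m₀ − payload = 140,000 − 2,750 = 137,250 kg.
Stage dry mass = ε × stage wet mass = 0.132 × 137,250 = 18,117 kg.
Burnout mass m_f = stage dry + payload = 18,117 + 2,750 = 20,867 kg.
Δv = v_e · ln(140,000/20,867) = 4300.0 × ln(6.709) = 4300.0 × 1.9035 ≈ 8185 m/s.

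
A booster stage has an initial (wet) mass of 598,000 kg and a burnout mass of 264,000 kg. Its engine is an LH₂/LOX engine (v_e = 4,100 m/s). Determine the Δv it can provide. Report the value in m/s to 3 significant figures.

Δv ≈ 3350 m/s

Δv = v_e · ln(m₀/m_f) = 4100.0 × ln(2.265) = 4100.0 × 0.8176 ≈ 3352.3 m/s.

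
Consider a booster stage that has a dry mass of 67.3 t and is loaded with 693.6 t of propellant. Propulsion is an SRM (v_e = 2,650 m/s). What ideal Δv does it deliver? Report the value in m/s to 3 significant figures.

m₀ = m_dry + m_prop = 67.3 + 693.6 = 760.9 t.
Using Δv = v_e ln(m₀/m_f): Δv = v_e · ln(m₀/m_f) = 2650.0 × ln(11.31) = 2650.0 × 2.4253 ≈ 6427.2 m/s.

Δv ≈ 6430 m/s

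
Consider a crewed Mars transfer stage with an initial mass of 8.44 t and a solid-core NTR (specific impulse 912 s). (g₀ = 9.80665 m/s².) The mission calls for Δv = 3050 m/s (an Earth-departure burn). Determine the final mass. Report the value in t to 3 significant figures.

v_e = Isp · g₀ = 912 × 9.80665 = 8943.7 m/s.
m₀/m_f = exp(Δv / v_e) = exp(3050 / 8943.7) = exp(0.3410) = 1.4064.
m_f = m₀ / 1.4064 = 8.44 / 1.4064 = 6.00114 t.

final mass ≈ 6.00 t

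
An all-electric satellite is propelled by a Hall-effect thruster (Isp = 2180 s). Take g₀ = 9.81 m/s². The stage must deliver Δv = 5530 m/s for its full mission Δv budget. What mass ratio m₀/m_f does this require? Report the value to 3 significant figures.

v_e = Isp · g₀ = 2180 × 9.81 = 21385.8 m/s.
From the ideal rocket equation, m₀/m_f = exp(Δv / v_e) = exp(5530 / 21385.8) = exp(0.2586) = 1.2951.

mass ratio ≈ 1.30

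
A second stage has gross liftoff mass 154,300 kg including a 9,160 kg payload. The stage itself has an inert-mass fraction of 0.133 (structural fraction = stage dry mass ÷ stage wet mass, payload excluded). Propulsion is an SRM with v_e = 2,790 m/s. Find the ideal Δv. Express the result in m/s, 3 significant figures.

Δv ≈ 4720 m/s

Stage wet mass = m₀ − payload = 154,300 − 9,160 = 145,140 kg.
Stage dry mass = ε × stage wet mass = 0.133 × 145,140 = 19,303.6 kg.
Burnout mass m_f = stage dry + payload = 19,303.6 + 9,160 = 28,463.6 kg.
Rocket equation: Δv = v_e · ln(154,300/28,463.6) = 2790.0 × ln(5.421) = 2790.0 × 1.6903 ≈ 4716 m/s.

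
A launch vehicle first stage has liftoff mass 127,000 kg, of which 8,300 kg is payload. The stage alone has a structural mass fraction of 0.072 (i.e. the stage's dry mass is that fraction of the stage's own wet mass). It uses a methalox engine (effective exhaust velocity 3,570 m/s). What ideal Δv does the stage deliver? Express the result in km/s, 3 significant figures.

Stage wet mass = m₀ − payload = 127,000 − 8,300 = 118,700 kg.
Stage dry mass = ε × stage wet mass = 0.072 × 118,700 = 8,546.4 kg.
Burnout mass m_f = stage dry + payload = 8,546.4 + 8,300 = 16,846.4 kg.
Δv = v_e · ln(127,000/16,846.4) = 3570.0 × ln(7.539) = 3570.0 × 2.0201 ≈ 7212 m/s.

Δv ≈ 7.21 km/s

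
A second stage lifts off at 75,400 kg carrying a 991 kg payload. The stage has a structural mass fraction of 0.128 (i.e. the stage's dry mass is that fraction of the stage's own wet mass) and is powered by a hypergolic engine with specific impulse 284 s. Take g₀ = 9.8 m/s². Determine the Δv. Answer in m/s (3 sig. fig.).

Stage wet mass = m₀ − payload = 75,400 − 991 = 74,409 kg.
Stage dry mass = ε × stage wet mass = 0.128 × 74,409 = 9,524.35 kg.
Burnout mass m_f = stage dry + payload = 9,524.35 + 991 = 10,515.35 kg.
v_e = Isp · g₀ = 284 × 9.8 = 2783.2 m/s.
Using Δv = v_e ln(m₀/m_f): Δv = v_e · ln(75,400/10,515.35) = 2783.2 × ln(7.17) = 2783.2 × 1.9700 ≈ 5483 m/s.

Δv ≈ 5480 m/s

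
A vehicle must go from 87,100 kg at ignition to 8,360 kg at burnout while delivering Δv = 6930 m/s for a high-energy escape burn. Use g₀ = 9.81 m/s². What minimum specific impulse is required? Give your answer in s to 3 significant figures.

Isp ≈ 301 s

ln(m₀/m_f) = ln(87100/8360) = ln(10.42) = 2.3436.
Using Δv = v_e ln(m₀/m_f): v_e = Δv / ln(m₀/m_f) = 6930 / 2.3436 = 2957.0 m/s.
Isp = v_e / g₀ = 2957.0 / 9.81 = 301.4 s.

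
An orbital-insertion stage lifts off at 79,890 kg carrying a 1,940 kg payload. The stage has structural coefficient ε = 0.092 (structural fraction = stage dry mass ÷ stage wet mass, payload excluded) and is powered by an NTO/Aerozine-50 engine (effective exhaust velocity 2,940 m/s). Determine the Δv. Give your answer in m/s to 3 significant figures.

Stage wet mass = m₀ − payload = 79,890 − 1,940 = 77,950 kg.
Stage dry mass = ε × stage wet mass = 0.092 × 77,950 = 7,171.4 kg.
Burnout mass m_f = stage dry + payload = 7,171.4 + 1,940 = 9,111.4 kg.
By the Tsiolkovsky rocket equation, Δv = v_e · ln(79,890/9,111.4) = 2940.0 × ln(8.768) = 2940.0 × 2.1711 ≈ 6383 m/s.

Δv ≈ 6380 m/s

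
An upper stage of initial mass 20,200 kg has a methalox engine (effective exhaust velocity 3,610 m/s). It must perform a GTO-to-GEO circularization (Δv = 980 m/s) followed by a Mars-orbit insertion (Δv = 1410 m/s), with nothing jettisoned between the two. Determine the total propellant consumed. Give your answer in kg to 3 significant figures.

total propellant consumed ≈ 9780 kg

After the first burn: m = 20200 × exp(−980/3610.0) = 20200 × 0.76226 = 15,397.7 kg.
After the second burn: m = 15,397.7 × exp(−1410/3610.0) = 15,397.7 × 0.67666 = 10,419 kg.
Total propellant = m₀ − m_final = 20200 − 10,419 = 9,781 kg.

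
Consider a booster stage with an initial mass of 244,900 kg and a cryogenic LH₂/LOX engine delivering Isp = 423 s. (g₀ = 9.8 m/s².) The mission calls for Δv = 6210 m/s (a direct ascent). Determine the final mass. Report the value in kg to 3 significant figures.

final mass ≈ 54800 kg

v_e = Isp · g₀ = 423 × 9.8 = 4145.4 m/s.
Using Δv = v_e ln(m₀/m_f): m₀/m_f = exp(Δv / v_e) = exp(6210 / 4145.4) = exp(1.4980) = 4.4729.
m_f = m₀ / 4.4729 = 244,900 / 4.4729 = 54,752 kg.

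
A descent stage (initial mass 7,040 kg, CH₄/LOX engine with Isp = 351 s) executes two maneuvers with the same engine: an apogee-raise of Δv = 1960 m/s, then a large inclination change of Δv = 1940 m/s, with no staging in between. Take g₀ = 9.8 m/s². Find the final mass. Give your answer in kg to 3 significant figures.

v_e = Isp · g₀ = 351 × 9.8 = 3439.8 m/s.
After the first burn: m = 7040 × exp(−1960/3439.8) = 7040 × 0.56564 = 3,982.11 kg.
After the second burn: m = 3,982.11 × exp(−1940/3439.8) = 3,982.11 × 0.56894 = 2,265.58 kg.

final mass ≈ 2270 kg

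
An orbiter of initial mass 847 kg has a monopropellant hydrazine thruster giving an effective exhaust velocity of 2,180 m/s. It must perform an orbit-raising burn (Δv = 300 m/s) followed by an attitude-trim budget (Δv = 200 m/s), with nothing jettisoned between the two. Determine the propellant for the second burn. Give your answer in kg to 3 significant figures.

propellant for the second burn ≈ 64.7 kg

After the first burn: m = 847 × exp(−300/2180.0) = 847 × 0.87143 = 738.101 kg.
After the second burn: m = 738.101 × exp(−200/2180.0) = 738.101 × 0.91234 = 673.399 kg.
Second-burn propellant = 738.101 − 673.399 = 64.702 kg.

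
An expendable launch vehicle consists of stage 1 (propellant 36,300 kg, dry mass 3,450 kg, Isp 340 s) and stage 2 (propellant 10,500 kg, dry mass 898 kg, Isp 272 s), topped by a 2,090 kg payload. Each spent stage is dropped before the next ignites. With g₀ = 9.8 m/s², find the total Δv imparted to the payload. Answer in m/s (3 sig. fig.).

Ignition mass of stage 1 = 36,300+3,450 + 10,500+898 + 2,090 = 53,238 kg.
Stage 1: m₀ = 53,238 kg, m_f = 53,238 − 36,300 = 16,938 kg; Δv = 340×9.8×ln(3.143) = 3332.0×1.1452 ≈ 3816 m/s.
Stage 2: m₀ = 13,488 kg, m_f = 13,488 − 10,500 = 2,988 kg; Δv = 272×9.8×ln(4.514) = 2665.6×1.5072 ≈ 4018 m/s.
Total Δv = 3816 + 4018 = 7834 m/s.

Δv ≈ 7830 m/s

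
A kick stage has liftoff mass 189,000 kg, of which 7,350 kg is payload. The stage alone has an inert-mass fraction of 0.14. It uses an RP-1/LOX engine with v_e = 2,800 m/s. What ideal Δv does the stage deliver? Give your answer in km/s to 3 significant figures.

Δv ≈ 4.91 km/s

Stage wet mass = m₀ − payload = 189,000 − 7,350 = 181,650 kg.
Stage dry mass = ε × stage wet mass = 0.14 × 181,650 = 25,431 kg.
Burnout mass m_f = stage dry + payload = 25,431 + 7,350 = 32,781 kg.
By the Tsiolkovsky rocket equation, Δv = v_e · ln(189,000/32,781) = 2800.0 × ln(5.766) = 2800.0 × 1.7519 ≈ 4905 m/s.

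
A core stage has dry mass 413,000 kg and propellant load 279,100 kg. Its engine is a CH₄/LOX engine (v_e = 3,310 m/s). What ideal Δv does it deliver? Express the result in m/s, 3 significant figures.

Δv ≈ 1710 m/s

m₀ = m_dry + m_prop = 413,000 + 279,100 = 692,100 kg.
Using Δv = v_e ln(m₀/m_f): Δv = v_e · ln(m₀/m_f) = 3310.0 × ln(1.676) = 3310.0 × 0.5163 ≈ 1708.9 m/s.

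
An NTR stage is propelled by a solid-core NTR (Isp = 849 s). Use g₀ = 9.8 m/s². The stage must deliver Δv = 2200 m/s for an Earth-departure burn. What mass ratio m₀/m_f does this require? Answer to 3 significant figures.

v_e = Isp · g₀ = 849 × 9.8 = 8320.2 m/s.
From the ideal rocket equation, m₀/m_f = exp(Δv / v_e) = exp(2200 / 8320.2) = exp(0.2644) = 1.3027.

mass ratio ≈ 1.30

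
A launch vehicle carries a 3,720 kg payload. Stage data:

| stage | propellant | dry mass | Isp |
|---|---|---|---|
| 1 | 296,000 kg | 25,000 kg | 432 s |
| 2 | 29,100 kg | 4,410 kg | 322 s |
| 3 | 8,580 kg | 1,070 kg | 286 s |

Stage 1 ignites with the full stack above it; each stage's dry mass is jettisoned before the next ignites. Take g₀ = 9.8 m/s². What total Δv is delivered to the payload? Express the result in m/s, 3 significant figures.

Δv ≈ 12800 m/s

Ignition mass of stage 1 = 296,000+25,000 + 29,100+4,410 + 8,580+1,070 + 3,720 = 367,880 kg.
Stage 1: m₀ = 367,880 kg, m_f = 367,880 − 296,000 = 71,880 kg; Δv = 432×9.8×ln(5.118) = 4233.6×1.6328 ≈ 6912 m/s.
Stage 2: m₀ = 46,880 kg, m_f = 46,880 − 29,100 = 17,780 kg; Δv = 322×9.8×ln(2.637) = 3155.6×0.9695 ≈ 3059 m/s.
Stage 3: m₀ = 13,370 kg, m_f = 13,370 − 8,580 = 4,790 kg; Δv = 286×9.8×ln(2.791) = 2802.8×1.0265 ≈ 2877 m/s.
Total Δv = 6912 + 3059 + 2877 = 12848 m/s.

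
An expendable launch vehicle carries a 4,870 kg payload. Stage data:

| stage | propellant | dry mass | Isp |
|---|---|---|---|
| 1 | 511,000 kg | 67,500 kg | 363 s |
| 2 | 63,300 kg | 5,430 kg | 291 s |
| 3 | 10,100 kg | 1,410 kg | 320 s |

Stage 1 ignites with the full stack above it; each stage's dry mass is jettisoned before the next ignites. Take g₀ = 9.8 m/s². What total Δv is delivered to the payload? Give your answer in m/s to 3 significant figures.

Ignition mass of stage 1 = 511,000+67,500 + 63,300+5,430 + 10,100+1,410 + 4,870 = 663,610 kg.
Stage 1: m₀ = 663,610 kg, m_f = 663,610 − 511,000 = 152,610 kg; Δv = 363×9.8×ln(4.348) = 3557.4×1.4698 ≈ 5229 m/s.
Stage 2: m₀ = 85,110 kg, m_f = 85,110 − 63,300 = 21,810 kg; Δv = 291×9.8×ln(3.902) = 2851.8×1.3616 ≈ 3883 m/s.
Stage 3: m₀ = 16,380 kg, m_f = 16,380 − 10,100 = 6,280 kg; Δv = 320×9.8×ln(2.608) = 3136.0×0.9587 ≈ 3006 m/s.
Total Δv = 5229 + 3883 + 3006 = 12118 m/s.

Δv ≈ 12100 m/s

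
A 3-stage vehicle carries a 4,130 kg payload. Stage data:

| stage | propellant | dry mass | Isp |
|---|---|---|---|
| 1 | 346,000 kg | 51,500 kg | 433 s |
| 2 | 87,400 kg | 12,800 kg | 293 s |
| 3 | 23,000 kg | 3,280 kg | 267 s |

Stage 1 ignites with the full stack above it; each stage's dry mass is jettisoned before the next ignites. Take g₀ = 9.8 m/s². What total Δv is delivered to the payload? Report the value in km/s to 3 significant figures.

Ignition mass of stage 1 = 346,000+51,500 + 87,400+12,800 + 23,000+3,280 + 4,130 = 528,110 kg.
Stage 1: m₀ = 528,110 kg, m_f = 528,110 − 346,000 = 182,110 kg; Δv = 433×9.8×ln(2.9) = 4243.4×1.0647 ≈ 4518 m/s.
Stage 2: m₀ = 130,610 kg, m_f = 130,610 − 87,400 = 43,210 kg; Δv = 293×9.8×ln(3.023) = 2871.4×1.1061 ≈ 3176 m/s.
Stage 3: m₀ = 30,410 kg, m_f = 30,410 − 23,000 = 7,410 kg; Δv = 267×9.8×ln(4.104) = 2616.6×1.4119 ≈ 3694 m/s.
Total Δv = 4518 + 3176 + 3694 = 11388 m/s.

Δv ≈ 11.4 km/s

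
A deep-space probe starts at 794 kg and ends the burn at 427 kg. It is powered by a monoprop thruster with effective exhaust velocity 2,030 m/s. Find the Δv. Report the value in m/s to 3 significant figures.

Δv ≈ 1260 m/s

Δv = v_e · ln(m₀/m_f) = 2030.0 × ln(1.859) = 2030.0 × 0.6203 ≈ 1259.2 m/s.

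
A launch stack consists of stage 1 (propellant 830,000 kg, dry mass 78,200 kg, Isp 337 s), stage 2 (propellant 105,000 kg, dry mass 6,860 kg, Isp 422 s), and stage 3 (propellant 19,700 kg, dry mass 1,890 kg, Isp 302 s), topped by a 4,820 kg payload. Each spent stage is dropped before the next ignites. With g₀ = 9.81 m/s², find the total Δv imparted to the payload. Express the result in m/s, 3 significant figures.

Ignition mass of stage 1 = 830,000+78,200 + 105,000+6,860 + 19,700+1,890 + 4,820 = 1,046,470 kg.
Stage 1: m₀ = 1,046,470 kg, m_f = 1,046,470 − 830,000 = 216,470 kg; Δv = 337×9.81×ln(4.834) = 3306.0×1.5757 ≈ 5209 m/s.
Stage 2: m₀ = 138,270 kg, m_f = 138,270 − 105,000 = 33,270 kg; Δv = 422×9.81×ln(4.156) = 4139.8×1.4246 ≈ 5897 m/s.
Stage 3: m₀ = 26,410 kg, m_f = 26,410 − 19,700 = 6,710 kg; Δv = 302×9.81×ln(3.936) = 2962.6×1.3701 ≈ 4059 m/s.
Total Δv = 5209 + 5897 + 4059 = 15165 m/s.

Δv ≈ 15200 m/s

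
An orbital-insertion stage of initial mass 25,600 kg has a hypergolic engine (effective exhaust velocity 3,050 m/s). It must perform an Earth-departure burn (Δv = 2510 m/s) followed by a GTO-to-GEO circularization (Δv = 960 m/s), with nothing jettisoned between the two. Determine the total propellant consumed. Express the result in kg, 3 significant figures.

After the first burn: m = 25600 × exp(−2510/3050.0) = 25600 × 0.43913 = 11,241.7 kg.
After the second burn: m = 11,241.7 × exp(−960/3050.0) = 11,241.7 × 0.72997 = 8,206.1 kg.
Total propellant = m₀ − m_final = 25600 − 8,206.1 = 17,393.9 kg.

total propellant consumed ≈ 17400 kg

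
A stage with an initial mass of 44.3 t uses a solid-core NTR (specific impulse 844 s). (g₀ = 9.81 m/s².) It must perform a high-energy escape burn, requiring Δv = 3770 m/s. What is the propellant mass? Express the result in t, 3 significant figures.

v_e = Isp · g₀ = 844 × 9.81 = 8279.6 m/s.
By the Tsiolkovsky rocket equation, m₀/m_f = exp(Δv / v_e) = exp(3770 / 8279.6) = exp(0.4553) = 1.5767.
m_f = 44.3 / 1.5767 = 28.0967 t, so propellant = m₀ − m_f = 44.3 − 28.0967 = 16.2033 t.

propellant mass ≈ 16.2 t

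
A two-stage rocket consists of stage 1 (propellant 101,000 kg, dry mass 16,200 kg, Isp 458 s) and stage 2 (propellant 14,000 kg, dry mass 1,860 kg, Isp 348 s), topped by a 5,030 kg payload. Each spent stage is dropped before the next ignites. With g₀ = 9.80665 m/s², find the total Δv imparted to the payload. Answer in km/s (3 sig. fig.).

Ignition mass of stage 1 = 101,000+16,200 + 14,000+1,860 + 5,030 = 138,090 kg.
Stage 1: m₀ = 138,090 kg, m_f = 138,090 − 101,000 = 37,090 kg; Δv = 458×9.80665×ln(3.723) = 4491.4×1.3146 ≈ 5904 m/s.
Stage 2: m₀ = 20,890 kg, m_f = 20,890 − 14,000 = 6,890 kg; Δv = 348×9.80665×ln(3.032) = 3412.7×1.1092 ≈ 3785 m/s.
Total Δv = 5904 + 3785 = 9689 m/s.

Δv ≈ 9.69 km/s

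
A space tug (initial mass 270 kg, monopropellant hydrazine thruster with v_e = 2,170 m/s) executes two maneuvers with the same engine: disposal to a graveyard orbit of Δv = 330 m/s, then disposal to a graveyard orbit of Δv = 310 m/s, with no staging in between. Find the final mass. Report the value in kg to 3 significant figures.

final mass ≈ 201 kg

After the first burn: m = 270 × exp(−330/2170.0) = 270 × 0.85892 = 231.908 kg.
After the second burn: m = 231.908 × exp(−310/2170.0) = 231.908 × 0.86688 = 201.036 kg.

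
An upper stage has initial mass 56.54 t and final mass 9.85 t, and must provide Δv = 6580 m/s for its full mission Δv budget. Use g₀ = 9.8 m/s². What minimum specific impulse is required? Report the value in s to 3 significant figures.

Isp ≈ 384 s

ln(m₀/m_f) = ln(56540/9850) = ln(5.74) = 1.7475.
Using Δv = v_e ln(m₀/m_f): v_e = Δv / ln(m₀/m_f) = 6580 / 1.7475 = 3765.4 m/s.
Isp = v_e / g₀ = 3765.4 / 9.8 = 384.2 s.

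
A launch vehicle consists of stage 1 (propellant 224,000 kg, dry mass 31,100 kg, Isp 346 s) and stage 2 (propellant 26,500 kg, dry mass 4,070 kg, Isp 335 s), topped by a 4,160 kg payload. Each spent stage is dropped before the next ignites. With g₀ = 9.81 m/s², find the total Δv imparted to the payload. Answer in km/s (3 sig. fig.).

Ignition mass of stage 1 = 224,000+31,100 + 26,500+4,070 + 4,160 = 289,830 kg.
Stage 1: m₀ = 289,830 kg, m_f = 289,830 − 224,000 = 65,830 kg; Δv = 346×9.81×ln(4.403) = 3394.3×1.4822 ≈ 5031 m/s.
Stage 2: m₀ = 34,730 kg, m_f = 34,730 − 26,500 = 8,230 kg; Δv = 335×9.81×ln(4.22) = 3286.4×1.4398 ≈ 4732 m/s.
Total Δv = 5031 + 4732 = 9763 m/s.

Δv ≈ 9.76 km/s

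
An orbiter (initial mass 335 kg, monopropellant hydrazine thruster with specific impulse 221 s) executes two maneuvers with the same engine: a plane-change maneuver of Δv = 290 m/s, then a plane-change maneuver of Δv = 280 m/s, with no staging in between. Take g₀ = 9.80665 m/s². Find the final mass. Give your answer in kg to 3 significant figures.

v_e = Isp · g₀ = 221 × 9.80665 = 2167.3 m/s.
After the first burn: m = 335 × exp(−290/2167.3) = 335 × 0.87476 = 293.045 kg.
After the second burn: m = 293.045 × exp(−280/2167.3) = 293.045 × 0.87880 = 257.528 kg.

final mass ≈ 258 kg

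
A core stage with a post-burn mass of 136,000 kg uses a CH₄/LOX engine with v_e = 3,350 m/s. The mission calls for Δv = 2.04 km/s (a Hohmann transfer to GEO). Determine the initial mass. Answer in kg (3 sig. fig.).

m₀/m_f = exp(Δv / v_e) = exp(2040 / 3350.0) = exp(0.6090) = 1.8385.
m₀ = m_f × 1.8385 = 136,000 × 1.8385 = 250,036 kg.

initial mass ≈ 250000 kg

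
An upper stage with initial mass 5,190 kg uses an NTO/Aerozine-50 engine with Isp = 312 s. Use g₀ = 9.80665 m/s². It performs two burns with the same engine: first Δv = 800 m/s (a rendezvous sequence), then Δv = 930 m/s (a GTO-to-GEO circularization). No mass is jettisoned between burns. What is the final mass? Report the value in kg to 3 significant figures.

v_e = Isp · g₀ = 312 × 9.80665 = 3059.7 m/s.
After the first burn: m = 5190 × exp(−800/3059.7) = 5190 × 0.76992 = 3,995.88 kg.
After the second burn: m = 3,995.88 × exp(−930/3059.7) = 3,995.88 × 0.73789 = 2,948.52 kg.

final mass ≈ 2950 kg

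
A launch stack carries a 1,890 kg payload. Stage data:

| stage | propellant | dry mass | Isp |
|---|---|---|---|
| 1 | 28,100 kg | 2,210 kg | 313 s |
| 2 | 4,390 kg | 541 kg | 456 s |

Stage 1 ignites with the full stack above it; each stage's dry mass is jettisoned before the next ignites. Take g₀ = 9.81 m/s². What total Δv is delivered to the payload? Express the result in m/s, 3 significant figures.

Δv ≈ 8960 m/s

Ignition mass of stage 1 = 28,100+2,210 + 4,390+541 + 1,890 = 37,131 kg.
Stage 1: m₀ = 37,131 kg, m_f = 37,131 − 28,100 = 9,031 kg; Δv = 313×9.81×ln(4.112) = 3070.5×1.4138 ≈ 4341 m/s.
Stage 2: m₀ = 6,821 kg, m_f = 6,821 − 4,390 = 2,431 kg; Δv = 456×9.81×ln(2.806) = 4473.4×1.0317 ≈ 4615 m/s.
Total Δv = 4341 + 4615 = 8956 m/s.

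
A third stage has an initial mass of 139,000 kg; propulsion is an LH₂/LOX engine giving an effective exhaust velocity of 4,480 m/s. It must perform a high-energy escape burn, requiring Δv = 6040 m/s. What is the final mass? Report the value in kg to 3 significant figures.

Rocket equation: m₀/m_f = exp(Δv / v_e) = exp(6040 / 4480.0) = exp(1.3482) = 3.8505.
m_f = m₀ / 3.8505 = 139,000 / 3.8505 = 36,099.2 kg.

final mass ≈ 36100 kg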